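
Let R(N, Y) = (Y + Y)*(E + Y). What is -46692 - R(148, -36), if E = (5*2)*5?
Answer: -45684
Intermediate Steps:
E = 50 (E = 10*5 = 50)
R(N, Y) = 2*Y*(50 + Y) (R(N, Y) = (Y + Y)*(50 + Y) = (2*Y)*(50 + Y) = 2*Y*(50 + Y))
-46692 - R(148, -36) = -46692 - 2*(-36)*(50 - 36) = -46692 - 2*(-36)*14 = -46692 - 1*(-1008) = -46692 + 1008 = -45684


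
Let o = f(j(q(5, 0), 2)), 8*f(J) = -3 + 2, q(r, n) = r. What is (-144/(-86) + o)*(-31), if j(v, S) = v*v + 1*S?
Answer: -16523/344 ≈ -48.032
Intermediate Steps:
j(v, S) = S + v**2 (j(v, S) = v**2 + S = S + v**2)
f(J) = -1/8 (f(J) = (-3 + 2)/8 = (1/8)*(-1) = -1/8)
o = -1/8 ≈ -0.12500
(-144/(-86) + o)*(-31) = (-144/(-86) - 1/8)*(-31) = (-144*(-1/86) - 1/8)*(-31) = (72/43 - 1/8)*(-31) = (533/344)*(-31) = -16523/344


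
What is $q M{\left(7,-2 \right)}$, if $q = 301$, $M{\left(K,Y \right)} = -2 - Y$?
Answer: $0$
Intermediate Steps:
$q M{\left(7,-2 \right)} = 301 \left(-2 - -2\right) = 301 \left(-2 + 2\right) = 301 \cdot 0 = 0$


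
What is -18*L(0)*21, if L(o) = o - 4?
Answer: 1512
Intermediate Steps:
L(o) = -4 + o
-18*L(0)*21 = -18*(-4 + 0)*21 = -18*(-4)*21 = 72*21 = 1512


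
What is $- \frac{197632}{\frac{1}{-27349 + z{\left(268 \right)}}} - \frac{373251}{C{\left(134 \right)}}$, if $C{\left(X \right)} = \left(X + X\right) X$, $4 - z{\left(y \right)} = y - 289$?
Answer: $\frac{193928274759165}{35912} \approx 5.4001 \cdot 10^{9}$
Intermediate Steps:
$z{\left(y \right)} = 293 - y$ ($z{\left(y \right)} = 4 - \left(y - 289\right) = 4 - \left(-289 + y\right) = 293 - y$)
$C{\left(X \right)} = 2 X^{2}$ ($C{\left(X \right)} = 2 X X = 2 X^{2}$)
$- \frac{197632}{\frac{1}{-27349 + z{\left(268 \right)}}} - \frac{373251}{C{\left(134 \right)}} = - \frac{197632}{\frac{1}{-27349 + \left(293 - 268\right)}} - \frac{373251}{2 \cdot 134^{2}} = - \frac{197632}{\frac{1}{-27349 + \left(293 - 268\right)}} - \frac{373251}{2 \cdot 17956} = - \frac{197632}{\frac{1}{-27349 + 25}} - \frac{373251}{35912} = - \frac{197632}{\frac{1}{-27324}} - \frac{373251}{35912} = - \frac{197632}{- \frac{1}{27324}} - \frac{373251}{35912} = \left(-197632\right) \left(-27324\right) - \frac{373251}{35912} = 5400096768 - \frac{373251}{35912} = \frac{193928274759165}{35912}$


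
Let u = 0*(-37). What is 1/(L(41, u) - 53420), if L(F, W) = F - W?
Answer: -1/53379 ≈ -1.8734e-5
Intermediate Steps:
u = 0
1/(L(41, u) - 53420) = 1/((41 - 1*0) - 53420) = 1/((41 + 0) - 53420) = 1/(41 - 53420) = 1/(-53379) = -1/53379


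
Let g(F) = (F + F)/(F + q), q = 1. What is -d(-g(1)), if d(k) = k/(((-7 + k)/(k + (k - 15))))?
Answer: 17/8 ≈ 2.1250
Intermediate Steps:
g(F) = 2*F/(1 + F) (g(F) = (F + F)/(F + 1) = (2*F)/(1 + F) = 2*F/(1 + F))
d(k) = k*(-15 + 2*k)/(-7 + k) (d(k) = k/(((-7 + k)/(k + (-15 + k)))) = k/(((-7 + k)/(-15 + 2*k))) = k*((-15 + 2*k)/(-7 + k)) = k*(-15 + 2*k)/(-7 + k))
-d(-g(1)) = -(-2/(1 + 1))*(-15 + 2*(-2/(1 + 1)))/(-7 - 2/(1 + 1)) = -(-2/2)*(-15 + 2*(-2/2))/(-7 - 2/2) = -(-1*1)*(-15 + 2*(-1*1))/(-7 - 1*1) = -(-1)*(-15 + 2*(-1))/(-7 - 1) = -(-1)*(-15 - 2)/(-8) = -(-1)*(-1)*(-17)/8 = -1*(-17/8) = 17/8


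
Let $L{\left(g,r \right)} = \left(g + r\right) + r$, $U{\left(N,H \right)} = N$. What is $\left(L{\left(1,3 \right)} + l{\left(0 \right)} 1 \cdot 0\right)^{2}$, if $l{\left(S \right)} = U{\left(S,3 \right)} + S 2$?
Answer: $49$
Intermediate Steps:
$l{\left(S \right)} = 3 S$ ($l{\left(S \right)} = S + S 2 = S + 2 S = 3 S$)
$L{\left(g,r \right)} = g + 2 r$
$\left(L{\left(1,3 \right)} + l{\left(0 \right)} 1 \cdot 0\right)^{2} = \left(\left(1 + 2 \cdot 3\right) + 3 \cdot 0 \cdot 1 \cdot 0\right)^{2} = \left(\left(1 + 6\right) + 0 \cdot 1 \cdot 0\right)^{2} = \left(7 + 0 \cdot 0\right)^{2} = \left(7 + 0\right)^{2} = 7^{2} = 49$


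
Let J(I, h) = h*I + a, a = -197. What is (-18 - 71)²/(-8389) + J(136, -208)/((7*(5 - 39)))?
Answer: 237075467/1996582 ≈ 118.74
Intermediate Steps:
J(I, h) = -197 + I*h (J(I, h) = h*I - 197 = I*h - 197 = -197 + I*h)
(-18 - 71)²/(-8389) + J(136, -208)/((7*(5 - 39))) = (-18 - 71)²/(-8389) + (-197 + 136*(-208))/((7*(5 - 39))) = (-89)²*(-1/8389) + (-197 - 28288)/((7*(-34))) = 7921*(-1/8389) - 28485/(-238) = -7921/8389 - 28485*(-1/238) = -7921/8389 + 28485/238 = 237075467/1996582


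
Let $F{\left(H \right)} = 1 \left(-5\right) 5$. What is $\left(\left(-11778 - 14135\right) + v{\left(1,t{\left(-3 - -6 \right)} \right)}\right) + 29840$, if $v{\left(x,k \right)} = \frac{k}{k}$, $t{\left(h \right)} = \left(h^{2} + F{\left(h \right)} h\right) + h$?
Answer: $3928$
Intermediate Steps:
$F{\left(H \right)} = -25$ ($F{\left(H \right)} = \left(-5\right) 5 = -25$)
$t{\left(h \right)} = h^{2} - 24 h$ ($t{\left(h \right)} = \left(h^{2} - 25 h\right) + h = h^{2} - 24 h$)
$v{\left(x,k \right)} = 1$
$\left(\left(-11778 - 14135\right) + v{\left(1,t{\left(-3 - -6 \right)} \right)}\right) + 29840 = \left(\left(-11778 - 14135\right) + 1\right) + 29840 = \left(-25913 + 1\right) + 29840 = -25912 + 29840 = 3928$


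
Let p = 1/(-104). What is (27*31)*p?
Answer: -837/104 ≈ -8.0481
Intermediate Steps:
p = -1/104 ≈ -0.0096154
(27*31)*p = (27*31)*(-1/104) = 837*(-1/104) = -837/104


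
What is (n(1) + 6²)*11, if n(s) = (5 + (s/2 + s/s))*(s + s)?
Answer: 539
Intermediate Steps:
n(s) = 2*s*(6 + s/2) (n(s) = (5 + (s*(½) + 1))*(2*s) = (5 + (s/2 + 1))*(2*s) = (5 + (1 + s/2))*(2*s) = (6 + s/2)*(2*s) = 2*s*(6 + s/2))
(n(1) + 6²)*11 = (1*(12 + 1) + 6²)*11 = (1*13 + 36)*11 = (13 + 36)*11 = 49*11 = 539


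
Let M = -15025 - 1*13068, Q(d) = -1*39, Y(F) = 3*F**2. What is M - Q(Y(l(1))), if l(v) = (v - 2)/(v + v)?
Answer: -28054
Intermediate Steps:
l(v) = (-2 + v)/(2*v) (l(v) = (-2 + v)/((2*v)) = (-2 + v)*(1/(2*v)) = (-2 + v)/(2*v))
Q(d) = -39
M = -28093 (M = -15025 - 13068 = -28093)
M - Q(Y(l(1))) = -28093 - 1*(-39) = -28093 + 39 = -28054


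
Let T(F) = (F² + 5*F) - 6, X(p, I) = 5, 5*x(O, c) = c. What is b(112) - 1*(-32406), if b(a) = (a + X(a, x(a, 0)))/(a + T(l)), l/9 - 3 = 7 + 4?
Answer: 538328589/16612 ≈ 32406.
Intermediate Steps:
x(O, c) = c/5
l = 126 (l = 27 + 9*(7 + 4) = 27 + 9*11 = 27 + 99 = 126)
T(F) = -6 + F² + 5*F
b(a) = (5 + a)/(16500 + a) (b(a) = (a + 5)/(a + (-6 + 126² + 5*126)) = (5 + a)/(a + (-6 + 15876 + 630)) = (5 + a)/(a + 16500) = (5 + a)/(16500 + a))
b(112) - 1*(-32406) = (5 + 112)/(16500 + 112) - 1*(-32406) = 117/16612 + 32406 = 538328589/16612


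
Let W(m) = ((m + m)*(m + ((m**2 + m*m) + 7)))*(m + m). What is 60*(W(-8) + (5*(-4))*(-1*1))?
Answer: 1951920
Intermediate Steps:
W(m) = 4*m**2*(7 + m + 2*m**2) (W(m) = ((2*m)*(m + ((m**2 + m**2) + 7)))*(2*m) = ((2*m)*(m + (2*m**2 + 7)))*(2*m) = ((2*m)*(m + (7 + 2*m**2)))*(2*m) = ((2*m)*(7 + m + 2*m**2))*(2*m) = (2*m*(7 + m + 2*m**2))*(2*m) = 4*m**2*(7 + m + 2*m**2))
60*(W(-8) + (5*(-4))*(-1*1)) = 60*(4*(-8)**2*(7 - 8 + 2*(-8)**2) + (5*(-4))*(-1*1)) = 60*(4*64*(7 - 8 + 2*64) - 20*(-1)) = 60*(4*64*(7 - 8 + 128) + 20) = 60*(4*64*127 + 20) = 60*(32512 + 20) = 60*32532 = 1951920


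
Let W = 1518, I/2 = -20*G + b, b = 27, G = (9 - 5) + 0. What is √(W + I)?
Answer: 2*√353 ≈ 37.577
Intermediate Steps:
G = 4 (G = 4 + 0 = 4)
I = -106 (I = 2*(-20*4 + 27) = 2*(-80 + 27) = 2*(-53) = -106)
√(W + I) = √(1518 - 106) = √1412 = 2*√353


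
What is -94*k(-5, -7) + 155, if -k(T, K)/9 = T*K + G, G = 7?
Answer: 35687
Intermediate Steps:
k(T, K) = -63 - 9*K*T (k(T, K) = -9*(T*K + 7) = -9*(K*T + 7) = -9*(7 + K*T) = -63 - 9*K*T)
-94*k(-5, -7) + 155 = -94*(-63 - 9*(-7)*(-5)) + 155 = -94*(-63 - 315) + 155 = -94*(-378) + 155 = 35532 + 155 = 35687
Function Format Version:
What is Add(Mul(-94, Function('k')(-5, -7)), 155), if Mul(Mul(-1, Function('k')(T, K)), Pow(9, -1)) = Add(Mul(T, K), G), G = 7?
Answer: 35687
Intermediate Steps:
Function('k')(T, K) = Add(-63, Mul(-9, K, T)) (Function('k')(T, K) = Mul(-9, Add(Mul(T, K), 7)) = Mul(-9, Add(Mul(K, T), 7)) = Mul(-9, Add(7, Mul(K, T))) = Add(-63, Mul(-9, K, T)))
Add(Mul(-94, Function('k')(-5, -7)), 155) = Add(Mul(-94, Add(-63, Mul(-9, -7, -5))), 155) = Add(Mul(-94, Add(-63, -315)), 155) = Add(Mul(-94, -378), 155) = Add(35532, 155) = 35687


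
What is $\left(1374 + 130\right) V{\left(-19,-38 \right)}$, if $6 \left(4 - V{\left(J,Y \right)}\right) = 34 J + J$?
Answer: $\frac{518128}{3} \approx 1.7271 \cdot 10^{5}$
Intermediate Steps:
$V{\left(J,Y \right)} = 4 - \frac{35 J}{6}$ ($V{\left(J,Y \right)} = 4 - \frac{34 J + J}{6} = 4 - \frac{35 J}{6}$)
$\left(1374 + 130\right) V{\left(-19,-38 \right)} = \left(1374 + 130\right) \left(4 - - \frac{665}{6}\right) = 1504 \left(4 + \frac{665}{6}\right) = 1504 \cdot \frac{689}{6} = \frac{518128}{3}$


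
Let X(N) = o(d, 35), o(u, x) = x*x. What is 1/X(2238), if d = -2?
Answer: 1/1225 ≈ 0.00081633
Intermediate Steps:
o(u, x) = x²
X(N) = 1225 (X(N) = 35² = 1225)
1/X(2238) = 1/1225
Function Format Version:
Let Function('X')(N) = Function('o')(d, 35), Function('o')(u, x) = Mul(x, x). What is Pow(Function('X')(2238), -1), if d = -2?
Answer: Rational(1, 1225) ≈ 0.00081633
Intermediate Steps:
Function('o')(u, x) = Pow(x, 2)
Function('X')(N) = 1225 (Function('X')(N) = Pow(35, 2) = 1225)
Pow(Function('X')(2238), -1) = Pow(1225, -1) = Rational(1, 1225)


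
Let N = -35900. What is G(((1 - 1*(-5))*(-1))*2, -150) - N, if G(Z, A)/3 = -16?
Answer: 35852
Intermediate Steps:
G(Z, A) = -48 (G(Z, A) = 3*(-16) = -48)
G(((1 - 1*(-5))*(-1))*2, -150) - N = -48 - 1*(-35900) = -48 + 35900 = 35852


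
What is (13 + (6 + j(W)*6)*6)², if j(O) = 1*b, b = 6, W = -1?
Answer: 70225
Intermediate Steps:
j(O) = 6 (j(O) = 1*6 = 6)
(13 + (6 + j(W)*6)*6)² = (13 + (6 + 6*6)*6)² = (13 + (6 + 36)*6)² = (13 + 42*6)² = (13 + 252)² = 265² = 70225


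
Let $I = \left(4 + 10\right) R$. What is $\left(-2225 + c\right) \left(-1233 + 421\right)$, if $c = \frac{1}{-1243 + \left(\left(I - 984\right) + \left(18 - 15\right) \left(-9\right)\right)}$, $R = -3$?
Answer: $\frac{148149429}{82} \approx 1.8067 \cdot 10^{6}$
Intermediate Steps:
$I = -42$ ($I = \left(4 + 10\right) \left(-3\right) = 14 \left(-3\right) = -42$)
$c = - \frac{1}{2296}$ ($c = \frac{1}{-1243 + \left(\left(-42 - 984\right) + \left(18 - 15\right) \left(-9\right)\right)} = \frac{1}{-1243 + \left(-1026 + 3 \left(-9\right)\right)} = \frac{1}{-1243 - 1053} = \frac{1}{-2296} = - \frac{1}{2296} \approx -0.00043554$)
$\left(-2225 + c\right) \left(-1233 + 421\right) = \left(-2225 - \frac{1}{2296}\right) \left(-1233 + 421\right) = \left(- \frac{5108601}{2296}\right) \left(-812\right) = \frac{148149429}{82}$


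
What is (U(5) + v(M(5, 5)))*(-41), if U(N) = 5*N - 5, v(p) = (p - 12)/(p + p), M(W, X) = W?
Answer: -7913/10 ≈ -791.30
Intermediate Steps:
v(p) = (-12 + p)/(2*p) (v(p) = (-12 + p)/((2*p)) = (-12 + p)*(1/(2*p)) = (-12 + p)/(2*p))
U(N) = -5 + 5*N
(U(5) + v(M(5, 5)))*(-41) = ((-5 + 5*5) + (1/2)*(-12 + 5)/5)*(-41) = ((-5 + 25) + (1/2)*(1/5)*(-7))*(-41) = (20 - 7/10)*(-41) = (193/10)*(-41) = -7913/10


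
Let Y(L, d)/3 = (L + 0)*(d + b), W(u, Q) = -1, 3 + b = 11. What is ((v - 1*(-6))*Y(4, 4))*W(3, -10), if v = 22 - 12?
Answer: -2304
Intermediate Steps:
b = 8 (b = -3 + 11 = 8)
Y(L, d) = 3*L*(8 + d) (Y(L, d) = 3*((L + 0)*(d + 8)) = 3*(L*(8 + d)) = 3*L*(8 + d))
v = 10
((v - 1*(-6))*Y(4, 4))*W(3, -10) = ((10 - 1*(-6))*(3*4*(8 + 4)))*(-1) = ((10 + 6)*(3*4*12))*(-1) = (16*144)*(-1) = 2304*(-1) = -2304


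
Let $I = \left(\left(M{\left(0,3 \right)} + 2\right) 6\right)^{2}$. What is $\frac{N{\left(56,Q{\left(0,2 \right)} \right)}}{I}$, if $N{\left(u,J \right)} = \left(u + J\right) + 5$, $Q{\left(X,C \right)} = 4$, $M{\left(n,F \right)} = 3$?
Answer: $\frac{13}{180} \approx 0.072222$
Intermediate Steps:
$N{\left(u,J \right)} = 5 + J + u$ ($N{\left(u,J \right)} = \left(J + u\right) + 5 = 5 + J + u$)
$I = 900$ ($I = \left(\left(3 + 2\right) 6\right)^{2} = \left(5 \cdot 6\right)^{2} = 30^{2} = 900$)
$\frac{N{\left(56,Q{\left(0,2 \right)} \right)}}{I} = \frac{5 + 4 + 56}{900} = 65 \cdot \frac{1}{900} = \frac{13}{180}$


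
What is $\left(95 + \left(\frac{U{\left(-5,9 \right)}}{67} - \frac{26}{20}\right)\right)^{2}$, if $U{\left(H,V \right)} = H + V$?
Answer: $\frac{3946226761}{448900} \approx 8790.9$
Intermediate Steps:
$\left(95 + \left(\frac{U{\left(-5,9 \right)}}{67} - \frac{26}{20}\right)\right)^{2} = \left(95 - \left(\frac{13}{10} - \frac{-5 + 9}{67}\right)\right)^{2} = \left(95 + \left(4 \cdot \frac{1}{67} - \frac{13}{10}\right)\right)^{2} = \left(95 + \left(\frac{4}{67} - \frac{13}{10}\right)\right)^{2} = \left(95 - \frac{831}{670}\right)^{2} = \left(\frac{62819}{670}\right)^{2} = \frac{3946226761}{448900}$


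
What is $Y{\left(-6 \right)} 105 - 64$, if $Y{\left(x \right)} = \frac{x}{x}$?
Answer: $41$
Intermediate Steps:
$Y{\left(x \right)} = 1$
$Y{\left(-6 \right)} 105 - 64 = 1 \cdot 105 - 64 = 105 - 64 = 41$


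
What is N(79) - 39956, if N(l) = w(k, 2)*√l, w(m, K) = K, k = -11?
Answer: -39956 + 2*√79 ≈ -39938.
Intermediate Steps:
N(l) = 2*√l
N(79) - 39956 = 2*√79 - 39956 = -39956 + 2*√79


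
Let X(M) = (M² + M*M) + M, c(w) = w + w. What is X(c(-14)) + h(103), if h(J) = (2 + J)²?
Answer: 12565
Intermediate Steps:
c(w) = 2*w
X(M) = M + 2*M² (X(M) = (M² + M²) + M = 2*M² + M = M + 2*M²)
X(c(-14)) + h(103) = (2*(-14))*(1 + 2*(2*(-14))) + (2 + 103)² = -28*(1 + 2*(-28)) + 105² = -28*(1 - 56) + 11025 = -28*(-55) + 11025 = 1540 + 11025 = 12565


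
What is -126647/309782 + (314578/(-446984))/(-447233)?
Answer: -6329349283152747/15481819756837676 ≈ -0.40882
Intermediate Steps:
-126647/309782 + (314578/(-446984))/(-447233) = -126647*1/309782 + (314578*(-1/446984))*(-1/447233) = -126647/309782 - 157289/223492*(-1/447233) = -126647/309782 + 157289/99952997636 = -6329349283152747/15481819756837676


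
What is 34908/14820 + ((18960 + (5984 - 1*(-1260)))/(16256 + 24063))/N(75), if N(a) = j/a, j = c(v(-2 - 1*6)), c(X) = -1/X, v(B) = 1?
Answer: -2309857529/49793965 ≈ -46.388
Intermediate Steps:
j = -1 (j = -1/1 = -1*1 = -1)
N(a) = -1/a
34908/14820 + ((18960 + (5984 - 1*(-1260)))/(16256 + 24063))/N(75) = 34908/14820 + ((18960 + (5984 - 1*(-1260)))/(16256 + 24063))/((-1/75)) = 34908*(1/14820) + ((18960 + (5984 + 1260))/40319)/((-1*1/75)) = 2909/1235 + ((18960 + 7244)*(1/40319))/(-1/75) = 2909/1235 + (26204*(1/40319))*(-75) = 2909/1235 + (26204/40319)*(-75) = 2909/1235 - 1965300/40319 = -2309857529/49793965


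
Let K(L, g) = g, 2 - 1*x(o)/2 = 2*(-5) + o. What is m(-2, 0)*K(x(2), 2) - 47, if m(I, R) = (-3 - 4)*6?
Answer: -131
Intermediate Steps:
x(o) = 24 - 2*o (x(o) = 4 - 2*(2*(-5) + o) = 4 - 2*(-10 + o) = 4 + (20 - 2*o) = 24 - 2*o)
m(I, R) = -42 (m(I, R) = -7*6 = -42)
m(-2, 0)*K(x(2), 2) - 47 = -42*2 - 47 = -84 - 47 = -131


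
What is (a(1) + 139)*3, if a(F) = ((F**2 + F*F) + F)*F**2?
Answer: 426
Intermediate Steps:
a(F) = F**2*(F + 2*F**2) (a(F) = ((F**2 + F**2) + F)*F**2 = (2*F**2 + F)*F**2 = (F + 2*F**2)*F**2 = F**2*(F + 2*F**2))
(a(1) + 139)*3 = (1**3*(1 + 2*1) + 139)*3 = (1*(1 + 2) + 139)*3 = (1*3 + 139)*3 = (3 + 139)*3 = 142*3 = 426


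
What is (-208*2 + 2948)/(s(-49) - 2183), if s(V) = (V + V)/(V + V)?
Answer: -1266/1091 ≈ -1.1604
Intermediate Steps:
s(V) = 1 (s(V) = (2*V)/((2*V)) = (2*V)*(1/(2*V)) = 1)
(-208*2 + 2948)/(s(-49) - 2183) = (-208*2 + 2948)/(1 - 2183) = (-416 + 2948)/(-2182) = 2532*(-1/2182) = -1266/1091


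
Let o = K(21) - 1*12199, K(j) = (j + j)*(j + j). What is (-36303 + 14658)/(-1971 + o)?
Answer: 21645/12406 ≈ 1.7447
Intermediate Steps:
K(j) = 4*j² (K(j) = (2*j)*(2*j) = 4*j²)
o = -10435 (o = 4*21² - 1*12199 = 4*441 - 12199 = 1764 - 12199 = -10435)
(-36303 + 14658)/(-1971 + o) = (-36303 + 14658)/(-1971 - 10435) = -21645/(-12406) = -21645*(-1/12406) = 21645/12406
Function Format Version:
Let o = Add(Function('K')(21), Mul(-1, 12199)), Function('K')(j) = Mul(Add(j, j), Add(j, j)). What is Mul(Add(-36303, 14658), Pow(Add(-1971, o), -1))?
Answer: Rational(21645, 12406) ≈ 1.7447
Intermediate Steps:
Function('K')(j) = Mul(4, Pow(j, 2)) (Function('K')(j) = Mul(Mul(2, j), Mul(2, j)) = Mul(4, Pow(j, 2)))
o = -10435 (o = Add(Mul(4, Pow(21, 2)), Mul(-1, 12199)) = Add(Mul(4, 441), -12199) = Add(1764, -12199) = -10435)
Mul(Add(-36303, 14658), Pow(Add(-1971, o), -1)) = Mul(Add(-36303, 14658), Pow(Add(-1971, -10435), -1)) = Mul(-21645, Pow(-12406, -1)) = Mul(-21645, Rational(-1, 12406)) = Rational(21645, 12406)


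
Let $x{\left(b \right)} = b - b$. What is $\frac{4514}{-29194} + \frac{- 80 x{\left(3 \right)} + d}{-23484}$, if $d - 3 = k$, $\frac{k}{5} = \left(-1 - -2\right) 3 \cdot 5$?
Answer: $- \frac{9023659}{57132658} \approx -0.15794$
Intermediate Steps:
$x{\left(b \right)} = 0$
$k = 75$ ($k = 5 \left(-1 - -2\right) 3 \cdot 5 = 5 \left(-1 + 2\right) 3 \cdot 5 = 5 \cdot 1 \cdot 3 \cdot 5 = 5 \cdot 3 \cdot 5 = 5 \cdot 15 = 75$)
$d = 78$ ($d = 3 + 75 = 78$)
$\frac{4514}{-29194} + \frac{- 80 x{\left(3 \right)} + d}{-23484} = \frac{4514}{-29194} + \frac{\left(-80\right) 0 + 78}{-23484} = 4514 \left(- \frac{1}{29194}\right) + \left(0 + 78\right) \left(- \frac{1}{23484}\right) = - \frac{2257}{14597} + 78 \left(- \frac{1}{23484}\right) = - \frac{2257}{14597} - \frac{13}{3914} = - \frac{9023659}{57132658}$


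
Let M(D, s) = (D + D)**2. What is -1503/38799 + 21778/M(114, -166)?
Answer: 1577845/4150056 ≈ 0.38020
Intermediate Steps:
M(D, s) = 4*D**2 (M(D, s) = (2*D)**2 = 4*D**2)
-1503/38799 + 21778/M(114, -166) = -1503/38799 + 21778/((4*114**2)) = -1503*1/38799 + 21778/((4*12996)) = -167/4311 + 21778/51984 = -167/4311 + 21778*(1/51984) = -167/4311 + 10889/25992 = 1577845/4150056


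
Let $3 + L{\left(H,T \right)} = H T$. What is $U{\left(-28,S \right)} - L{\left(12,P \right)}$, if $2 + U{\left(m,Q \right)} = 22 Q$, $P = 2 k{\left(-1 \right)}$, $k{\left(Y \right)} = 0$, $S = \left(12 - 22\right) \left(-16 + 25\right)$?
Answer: $-1979$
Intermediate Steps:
$S = -90$ ($S = \left(-10\right) 9 = -90$)
$P = 0$ ($P = 2 \cdot 0 = 0$)
$U{\left(m,Q \right)} = -2 + 22 Q$
$L{\left(H,T \right)} = -3 + H T$
$U{\left(-28,S \right)} - L{\left(12,P \right)} = \left(-2 + 22 \left(-90\right)\right) - \left(-3 + 12 \cdot 0\right) = \left(-2 - 1980\right) - \left(-3 + 0\right) = -1982 - -3 = -1982 + 3 = -1979$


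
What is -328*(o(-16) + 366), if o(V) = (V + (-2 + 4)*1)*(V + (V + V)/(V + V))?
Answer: -188928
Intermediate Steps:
o(V) = (1 + V)*(2 + V) (o(V) = (V + 2*1)*(V + (2*V)/((2*V))) = (V + 2)*(V + (2*V)*(1/(2*V))) = (2 + V)*(V + 1) = (2 + V)*(1 + V) = (1 + V)*(2 + V))
-328*(o(-16) + 366) = -328*((2 + (-16)**2 + 3*(-16)) + 366) = -328*((2 + 256 - 48) + 366) = -328*(210 + 366) = -328*576 = -188928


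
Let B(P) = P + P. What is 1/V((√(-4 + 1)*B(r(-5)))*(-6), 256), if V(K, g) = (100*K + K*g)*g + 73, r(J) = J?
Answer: 73/89702321362129 - 5468160*I*√3/89702321362129 ≈ 8.138e-13 - 1.0558e-7*I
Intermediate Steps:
B(P) = 2*P
V(K, g) = 73 + g*(100*K + K*g) (V(K, g) = g*(100*K + K*g) + 73 = 73 + g*(100*K + K*g))
1/V((√(-4 + 1)*B(r(-5)))*(-6), 256) = 1/(73 + ((√(-4 + 1)*(2*(-5)))*(-6))*256² + 100*((√(-4 + 1)*(2*(-5)))*(-6))*256) = 1/(73 + ((√(-3)*(-10))*(-6))*65536 + 100*((√(-3)*(-10))*(-6))*256) = 1/(73 + (((I*√3)*(-10))*(-6))*65536 + 100*(((I*√3)*(-10))*(-6))*256) = 1/(73 + (-10*I*√3*(-6))*65536 + 100*(-10*I*√3*(-6))*256) = 1/(73 + (60*I*√3)*65536 + 100*(60*I*√3)*256) = 1/(73 + 3932160*I*√3 + 1536000*I*√3) = 1/(73 + 5468160*I*√3)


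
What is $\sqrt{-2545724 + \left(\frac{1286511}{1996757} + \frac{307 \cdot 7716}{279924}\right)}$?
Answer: $\frac{i \sqrt{5523037262285208990472699698}}{46578350539} \approx 1595.5 i$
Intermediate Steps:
$\sqrt{-2545724 + \left(\frac{1286511}{1996757} + \frac{307 \cdot 7716}{279924}\right)} = \sqrt{-2545724 + \left(1286511 \cdot \frac{1}{1996757} + 2368812 \cdot \frac{1}{279924}\right)} = \sqrt{-2545724 + \left(\frac{1286511}{1996757} + \frac{197401}{23327}\right)} = \sqrt{-2545724 + \frac{424172270654}{46578350539}} = \sqrt{- \frac{118575200675274582}{46578350539}} = \frac{i \sqrt{5523037262285208990472699698}}{46578350539}$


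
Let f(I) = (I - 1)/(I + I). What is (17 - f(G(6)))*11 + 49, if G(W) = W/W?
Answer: 236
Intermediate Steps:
G(W) = 1
f(I) = (-1 + I)/(2*I) (f(I) = (-1 + I)/((2*I)) = (-1 + I)*(1/(2*I)) = (-1 + I)/(2*I))
(17 - f(G(6)))*11 + 49 = (17 - (-1 + 1)/(2*1))*11 + 49 = (17 - 0/2)*11 + 49 = (17 - 1*0)*11 + 49 = (17 + 0)*11 + 49 = 17*11 + 49 = 187 + 49 = 236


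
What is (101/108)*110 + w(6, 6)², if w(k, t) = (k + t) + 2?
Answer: 16139/54 ≈ 298.87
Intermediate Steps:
w(k, t) = 2 + k + t
(101/108)*110 + w(6, 6)² = (101/108)*110 + (2 + 6 + 6)² = (101*(1/108))*110 + 14² = (101/108)*110 + 196 = 5555/54 + 196 = 16139/54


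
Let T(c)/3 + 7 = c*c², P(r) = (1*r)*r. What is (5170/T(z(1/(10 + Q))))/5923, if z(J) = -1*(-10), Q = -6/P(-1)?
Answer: 5170/17644617 ≈ 0.00029301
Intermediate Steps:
P(r) = r² (P(r) = r*r = r²)
Q = -6 (Q = -6/((-1)²) = -6/1 = -6*1 = -6)
z(J) = 10
T(c) = -21 + 3*c³ (T(c) = -21 + 3*(c*c²) = -21 + 3*c³)
(5170/T(z(1/(10 + Q))))/5923 = (5170/(-21 + 3*10³))/5923 = (5170/(-21 + 3*1000))*(1/5923) = (5170/(-21 + 3000))*(1/5923) = (5170/2979)*(1/5923) = 5170/17644617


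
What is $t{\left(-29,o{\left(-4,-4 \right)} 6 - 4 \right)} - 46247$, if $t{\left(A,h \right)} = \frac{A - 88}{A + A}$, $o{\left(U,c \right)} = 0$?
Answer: $- \frac{2682209}{58} \approx -46245.0$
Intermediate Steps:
$t{\left(A,h \right)} = \frac{-88 + A}{2 A}$
$t{\left(-29,o{\left(-4,-4 \right)} 6 - 4 \right)} - 46247 = \frac{-88 - 29}{2 \left(-29\right)} - 46247 = \frac{1}{2} \left(- \frac{1}{29}\right) \left(-117\right) - 46247 = \frac{117}{58} - 46247 = - \frac{2682209}{58}$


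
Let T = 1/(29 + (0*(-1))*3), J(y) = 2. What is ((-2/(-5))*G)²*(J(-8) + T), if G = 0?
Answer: 0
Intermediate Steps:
T = 1/29 (T = 1/(29 + 0*3) = 1/(29 + 0) = 1/29 ≈ 0.034483)
((-2/(-5))*G)²*(J(-8) + T) = (-2/(-5)*0)²*(2 + 1/29) = (-2*(-⅕)*0)²*(59/29) = ((⅖)*0)²*(59/29) = 0²*(59/29) = 0*(59/29) = 0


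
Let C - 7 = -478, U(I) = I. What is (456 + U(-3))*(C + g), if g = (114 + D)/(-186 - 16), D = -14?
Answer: -21572313/101 ≈ -2.1359e+5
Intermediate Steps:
C = -471 (C = 7 - 478 = -471)
g = -50/101 (g = (114 - 14)/(-186 - 16) = 100/(-202) = 100*(-1/202) = -50/101 ≈ -0.49505)
(456 + U(-3))*(C + g) = (456 - 3)*(-471 - 50/101) = 453*(-47621/101) = -21572313/101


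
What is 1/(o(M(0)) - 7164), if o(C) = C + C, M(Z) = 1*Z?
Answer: -1/7164 ≈ -0.00013959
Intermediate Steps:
M(Z) = Z
o(C) = 2*C
1/(o(M(0)) - 7164) = 1/(2*0 - 7164) = 1/(0 - 7164) = 1/(-7164) = -1/7164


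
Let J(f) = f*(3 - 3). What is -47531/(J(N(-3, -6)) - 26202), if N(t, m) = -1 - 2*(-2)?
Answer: 4321/2382 ≈ 1.8140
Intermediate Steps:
N(t, m) = 3 (N(t, m) = -1 + 4 = 3)
J(f) = 0 (J(f) = f*0 = 0)
-47531/(J(N(-3, -6)) - 26202) = -47531/(0 - 26202) = -47531/(-26202) = -47531*(-1/26202) = 4321/2382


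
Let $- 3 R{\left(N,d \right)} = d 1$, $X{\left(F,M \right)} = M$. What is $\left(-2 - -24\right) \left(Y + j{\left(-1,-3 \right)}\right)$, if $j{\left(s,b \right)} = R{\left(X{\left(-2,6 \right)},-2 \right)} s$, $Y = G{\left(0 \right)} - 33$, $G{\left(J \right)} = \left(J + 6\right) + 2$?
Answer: $- \frac{1694}{3} \approx -564.67$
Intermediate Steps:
$G{\left(J \right)} = 8 + J$ ($G{\left(J \right)} = \left(6 + J\right) + 2 = 8 + J$)
$Y = -25$ ($Y = \left(8 + 0\right) - 33 = 8 - 33 = -25$)
$R{\left(N,d \right)} = - \frac{d}{3}$ ($R{\left(N,d \right)} = - \frac{d 1}{3} = - \frac{d}{3}$)
$j{\left(s,b \right)} = \frac{2 s}{3}$ ($j{\left(s,b \right)} = \left(- \frac{1}{3}\right) \left(-2\right) s = \frac{2 s}{3}$)
$\left(-2 - -24\right) \left(Y + j{\left(-1,-3 \right)}\right) = \left(-2 - -24\right) \left(-25 + \frac{2}{3} \left(-1\right)\right) = \left(-2 + 24\right) \left(-25 - \frac{2}{3}\right) = 22 \left(- \frac{77}{3}\right) = - \frac{1694}{3}$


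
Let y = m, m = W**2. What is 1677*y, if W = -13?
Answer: 283413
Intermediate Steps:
m = 169 (m = (-13)**2 = 169)
y = 169
1677*y = 1677*169 = 283413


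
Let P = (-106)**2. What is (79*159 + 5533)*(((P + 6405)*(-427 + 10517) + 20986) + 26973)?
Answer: 3221557973006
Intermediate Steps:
P = 11236
(79*159 + 5533)*(((P + 6405)*(-427 + 10517) + 20986) + 26973) = (79*159 + 5533)*(((11236 + 6405)*(-427 + 10517) + 20986) + 26973) = (12561 + 5533)*((17641*10090 + 20986) + 26973) = 18094*((177997690 + 20986) + 26973) = 18094*(178018676 + 26973) = 18094*178045649 = 3221557973006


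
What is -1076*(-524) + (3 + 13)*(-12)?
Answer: 563632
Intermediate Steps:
-1076*(-524) + (3 + 13)*(-12) = 563824 + 16*(-12) = 563824 - 192 = 563632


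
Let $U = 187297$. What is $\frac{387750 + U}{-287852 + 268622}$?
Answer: $- \frac{575047}{19230} \approx -29.904$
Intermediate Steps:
$\frac{387750 + U}{-287852 + 268622} = \frac{387750 + 187297}{-287852 + 268622} = \frac{575047}{-19230} = 575047 \left(- \frac{1}{19230}\right) = - \frac{575047}{19230}$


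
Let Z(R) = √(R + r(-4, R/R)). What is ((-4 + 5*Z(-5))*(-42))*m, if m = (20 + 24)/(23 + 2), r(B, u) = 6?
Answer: -1848/25 ≈ -73.920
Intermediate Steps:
m = 44/25 ≈ 1.7600
Z(R) = √(6 + R) (Z(R) = √(R + 6) = √(6 + R))
((-4 + 5*Z(-5))*(-42))*m = ((-4 + 5*√(6 - 5))*(-42))*(44/25) = ((-4 + 5*√1)*(-42))*(44/25) = ((-4 + 5*1)*(-42))*(44/25) = ((-4 + 5)*(-42))*(44/25) = (1*(-42))*(44/25) = -42*44/25 = -1848/25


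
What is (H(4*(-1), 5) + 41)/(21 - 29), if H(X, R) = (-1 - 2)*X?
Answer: -53/8 ≈ -6.6250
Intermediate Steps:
H(X, R) = -3*X
(H(4*(-1), 5) + 41)/(21 - 29) = (-12*(-1) + 41)/(21 - 29) = (-3*(-4) + 41)/(-8) = -(12 + 41)/8 = -⅛*53 = -53/8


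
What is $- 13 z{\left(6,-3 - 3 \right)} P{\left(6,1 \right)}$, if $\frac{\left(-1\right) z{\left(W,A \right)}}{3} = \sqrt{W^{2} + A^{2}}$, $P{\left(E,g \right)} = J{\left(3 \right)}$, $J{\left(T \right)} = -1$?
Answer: $- 234 \sqrt{2} \approx -330.93$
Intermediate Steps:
$P{\left(E,g \right)} = -1$
$z{\left(W,A \right)} = - 3 \sqrt{A^{2} + W^{2}}$ ($z{\left(W,A \right)} = - 3 \sqrt{W^{2} + A^{2}} = - 3 \sqrt{A^{2} + W^{2}}$)
$- 13 z{\left(6,-3 - 3 \right)} P{\left(6,1 \right)} = - 13 \left(- 3 \sqrt{\left(-3 - 3\right)^{2} + 6^{2}}\right) \left(-1\right) = - 13 \left(- 3 \sqrt{\left(-6\right)^{2} + 36}\right) \left(-1\right) = - 13 \left(- 3 \sqrt{36 + 36}\right) \left(-1\right) = - 13 \left(- 3 \sqrt{72}\right) \left(-1\right) = - 13 \left(- 3 \cdot 6 \sqrt{2}\right) \left(-1\right) = - 13 \left(- 18 \sqrt{2}\right) \left(-1\right) = 234 \sqrt{2} \left(-1\right) = - 234 \sqrt{2}$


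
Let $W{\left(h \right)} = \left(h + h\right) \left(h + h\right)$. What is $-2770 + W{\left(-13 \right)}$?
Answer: $-2094$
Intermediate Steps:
$W{\left(h \right)} = 4 h^{2}$ ($W{\left(h \right)} = 2 h 2 h = 4 h^{2}$)
$-2770 + W{\left(-13 \right)} = -2770 + 4 \left(-13\right)^{2} = -2770 + 4 \cdot 169 = -2770 + 676 = -2094$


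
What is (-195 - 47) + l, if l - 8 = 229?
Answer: -5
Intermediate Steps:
l = 237 (l = 8 + 229 = 237)
(-195 - 47) + l = (-195 - 47) + 237 = -242 + 237 = -5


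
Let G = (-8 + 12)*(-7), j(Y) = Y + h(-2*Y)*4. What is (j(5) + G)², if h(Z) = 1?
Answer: 361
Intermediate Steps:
j(Y) = 4 + Y (j(Y) = Y + 1*4 = Y + 4 = 4 + Y)
G = -28 (G = 4*(-7) = -28)
(j(5) + G)² = ((4 + 5) - 28)² = (9 - 28)² = (-19)² = 361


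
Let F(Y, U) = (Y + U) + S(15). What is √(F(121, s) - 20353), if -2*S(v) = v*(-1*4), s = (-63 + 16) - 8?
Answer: I*√20257 ≈ 142.33*I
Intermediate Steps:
s = -55 (s = -47 - 8 = -55)
S(v) = 2*v (S(v) = -v*(-1*4)/2 = -v*(-4)/2 = -(-2)*v = 2*v)
F(Y, U) = 30 + U + Y (F(Y, U) = (Y + U) + 2*15 = (U + Y) + 30 = 30 + U + Y)
√(F(121, s) - 20353) = √((30 - 55 + 121) - 20353) = √(96 - 20353) = √(-20257) = I*√20257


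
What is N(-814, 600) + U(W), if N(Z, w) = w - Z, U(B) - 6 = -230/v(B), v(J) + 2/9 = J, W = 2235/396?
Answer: 2957660/2147 ≈ 1377.6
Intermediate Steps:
W = 745/132 (W = 2235*(1/396) = 745/132 ≈ 5.6439)
v(J) = -2/9 + J
U(B) = 6 - 230/(-2/9 + B)
N(-814, 600) + U(W) = (600 - 1*(-814)) + 6*(-347 + 9*(745/132))/(-2 + 9*(745/132)) = (600 + 814) + 6*(-347 + 2235/44)/(-2 + 2235/44) = 1414 + 6*(-13033/44)/(2147/44) = 1414 + 6*(44/2147)*(-13033/44) = 1414 - 78198/2147 = 2957660/2147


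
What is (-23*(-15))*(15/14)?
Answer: 5175/14 ≈ 369.64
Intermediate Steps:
(-23*(-15))*(15/14) = 345*(15*(1/14)) = 345*(15/14) = 5175/14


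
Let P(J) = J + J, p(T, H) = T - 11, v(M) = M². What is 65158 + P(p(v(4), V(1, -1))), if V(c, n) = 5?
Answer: 65168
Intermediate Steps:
p(T, H) = -11 + T
P(J) = 2*J
65158 + P(p(v(4), V(1, -1))) = 65158 + 2*(-11 + 4²) = 65158 + 2*(-11 + 16) = 65158 + 2*5 = 65158 + 10 = 65168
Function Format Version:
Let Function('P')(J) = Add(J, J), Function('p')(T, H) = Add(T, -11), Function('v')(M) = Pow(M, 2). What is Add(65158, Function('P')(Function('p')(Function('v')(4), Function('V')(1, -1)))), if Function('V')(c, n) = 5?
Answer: 65168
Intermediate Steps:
Function('p')(T, H) = Add(-11, T)
Function('P')(J) = Mul(2, J)
Add(65158, Function('P')(Function('p')(Function('v')(4), Function('V')(1, -1)))) = Add(65158, Mul(2, Add(-11, Pow(4, 2)))) = Add(65158, Mul(2, Add(-11, 16))) = Add(65158, Mul(2, 5)) = Add(65158, 10) = 65168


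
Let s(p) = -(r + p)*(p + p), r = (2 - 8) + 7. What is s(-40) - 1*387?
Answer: -3507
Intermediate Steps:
r = 1 (r = -6 + 7 = 1)
s(p) = -2*p*(1 + p) (s(p) = -(1 + p)*(p + p) = -(1 + p)*2*p = -2*p*(1 + p))
s(-40) - 1*387 = -2*(-40)*(1 - 40) - 1*387 = -2*(-40)*(-39) - 387 = -3120 - 387 = -3507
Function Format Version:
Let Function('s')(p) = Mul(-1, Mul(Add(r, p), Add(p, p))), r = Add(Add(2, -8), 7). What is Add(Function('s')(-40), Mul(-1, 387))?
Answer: -3507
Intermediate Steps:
r = 1 (r = Add(-6, 7) = 1)
Function('s')(p) = Mul(-2, p, Add(1, p)) (Function('s')(p) = Mul(-1, Mul(Add(1, p), Add(p, p))) = Mul(-1, Mul(Add(1, p), Mul(2, p))) = Mul(-1, Mul(2, p, Add(1, p))) = Mul(-2, p, Add(1, p)))
Add(Function('s')(-40), Mul(-1, 387)) = Add(Mul(-2, -40, Add(1, -40)), Mul(-1, 387)) = Add(Mul(-2, -40, -39), -387) = Add(-3120, -387) = -3507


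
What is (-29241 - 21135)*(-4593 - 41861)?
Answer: 2340166704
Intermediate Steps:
(-29241 - 21135)*(-4593 - 41861) = -50376*(-46454) = 2340166704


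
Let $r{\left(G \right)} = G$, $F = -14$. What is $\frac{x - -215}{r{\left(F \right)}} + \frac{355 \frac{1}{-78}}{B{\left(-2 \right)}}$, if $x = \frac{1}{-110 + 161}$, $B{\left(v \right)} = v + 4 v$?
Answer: $- \frac{276667}{18564} \approx -14.903$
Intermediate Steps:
$B{\left(v \right)} = 5 v$
$x = \frac{1}{51} \approx 0.019608$
$\frac{x - -215}{r{\left(F \right)}} + \frac{355 \frac{1}{-78}}{B{\left(-2 \right)}} = \frac{\frac{1}{51} - -215}{-14} + \frac{355 \frac{1}{-78}}{5 \left(-2\right)} = \left(\frac{1}{51} + 215\right) \left(- \frac{1}{14}\right) + \frac{355 \left(- \frac{1}{78}\right)}{-10} = \frac{10966}{51} \left(- \frac{1}{14}\right) - - \frac{71}{156} = - \frac{5483}{357} + \frac{71}{156} = - \frac{276667}{18564}$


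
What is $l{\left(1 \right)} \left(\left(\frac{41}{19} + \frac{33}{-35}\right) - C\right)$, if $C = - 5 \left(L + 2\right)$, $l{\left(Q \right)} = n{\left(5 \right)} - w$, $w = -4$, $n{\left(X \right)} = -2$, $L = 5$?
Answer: $\frac{48166}{665} \approx 72.43$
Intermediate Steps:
$l{\left(Q \right)} = 2$ ($l{\left(Q \right)} = -2 - -4 = -2 + 4 = 2$)
$C = -35$ ($C = - 5 \left(5 + 2\right) = \left(-5\right) 7 = -35$)
$l{\left(1 \right)} \left(\left(\frac{41}{19} + \frac{33}{-35}\right) - C\right) = 2 \left(\left(\frac{41}{19} + \frac{33}{-35}\right) - -35\right) = 2 \left(\left(41 \cdot \frac{1}{19} + 33 \left(- \frac{1}{35}\right)\right) + 35\right) = 2 \left(\left(\frac{41}{19} - \frac{33}{35}\right) + 35\right) = 2 \left(\frac{808}{665} + 35\right) = 2 \cdot \frac{24083}{665} = \frac{48166}{665}$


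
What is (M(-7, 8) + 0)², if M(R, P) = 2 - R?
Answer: 81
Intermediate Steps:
(M(-7, 8) + 0)² = ((2 - 1*(-7)) + 0)² = ((2 + 7) + 0)² = (9 + 0)² = 9² = 81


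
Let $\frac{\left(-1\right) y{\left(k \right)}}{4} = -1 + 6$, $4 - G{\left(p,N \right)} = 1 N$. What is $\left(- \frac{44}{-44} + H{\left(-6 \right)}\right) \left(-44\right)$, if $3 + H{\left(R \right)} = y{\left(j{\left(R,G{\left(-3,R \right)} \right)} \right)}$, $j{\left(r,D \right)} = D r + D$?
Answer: $968$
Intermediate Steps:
$G{\left(p,N \right)} = 4 - N$ ($G{\left(p,N \right)} = 4 - 1 N = 4 - N$)
$j{\left(r,D \right)} = D + D r$
$y{\left(k \right)} = -20$ ($y{\left(k \right)} = - 4 \left(-1 + 6\right) = \left(-4\right) 5 = -20$)
$H{\left(R \right)} = -23$ ($H{\left(R \right)} = -3 - 20 = -23$)
$\left(- \frac{44}{-44} + H{\left(-6 \right)}\right) \left(-44\right) = \left(- \frac{44}{-44} - 23\right) \left(-44\right) = \left(\left(-44\right) \left(- \frac{1}{44}\right) - 23\right) \left(-44\right) = \left(1 - 23\right) \left(-44\right) = \left(-22\right) \left(-44\right) = 968$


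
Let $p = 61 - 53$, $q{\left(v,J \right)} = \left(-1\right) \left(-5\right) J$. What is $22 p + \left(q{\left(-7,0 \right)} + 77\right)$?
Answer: $253$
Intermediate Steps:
$q{\left(v,J \right)} = 5 J$
$p = 8$
$22 p + \left(q{\left(-7,0 \right)} + 77\right) = 22 \cdot 8 + \left(5 \cdot 0 + 77\right) = 176 + \left(0 + 77\right) = 176 + 77 = 253$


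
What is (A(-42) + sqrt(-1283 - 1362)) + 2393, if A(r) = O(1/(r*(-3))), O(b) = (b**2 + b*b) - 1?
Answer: 18987697/7938 + 23*I*sqrt(5) ≈ 2392.0 + 51.43*I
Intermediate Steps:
O(b) = -1 + 2*b**2 (O(b) = (b**2 + b**2) - 1 = 2*b**2 - 1 = -1 + 2*b**2)
A(r) = -1 + 2/(9*r**2) (A(r) = -1 + 2*(1/(r*(-3)))**2 = -1 + 2*(1/(-3*r))**2 = -1 + 2*(-1/(3*r))**2 = -1 + 2*(1/(9*r**2)) = -1 + 2/(9*r**2))
(A(-42) + sqrt(-1283 - 1362)) + 2393 = ((-1 + (2/9)/(-42)**2) + sqrt(-1283 - 1362)) + 2393 = ((-1 + (2/9)*(1/1764)) + sqrt(-2645)) + 2393 = ((-1 + 1/7938) + 23*I*sqrt(5)) + 2393 = (-7937/7938 + 23*I*sqrt(5)) + 2393 = 18987697/7938 + 23*I*sqrt(5)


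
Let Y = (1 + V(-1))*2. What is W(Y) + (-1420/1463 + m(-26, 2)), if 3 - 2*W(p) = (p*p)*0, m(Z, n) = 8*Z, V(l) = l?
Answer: -607059/2926 ≈ -207.47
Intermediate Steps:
Y = 0 (Y = (1 - 1)*2 = 0*2 = 0)
W(p) = 3/2 (W(p) = 3/2 - p*p*0/2 = 3/2 - p²*0/2 = 3/2 - ½*0 = 3/2 + 0 = 3/2)
W(Y) + (-1420/1463 + m(-26, 2)) = 3/2 + (-1420/1463 + 8*(-26)) = 3/2 + (-1420*1/1463 - 208) = 3/2 + (-1420/1463 - 208) = 3/2 - 305724/1463 = -607059/2926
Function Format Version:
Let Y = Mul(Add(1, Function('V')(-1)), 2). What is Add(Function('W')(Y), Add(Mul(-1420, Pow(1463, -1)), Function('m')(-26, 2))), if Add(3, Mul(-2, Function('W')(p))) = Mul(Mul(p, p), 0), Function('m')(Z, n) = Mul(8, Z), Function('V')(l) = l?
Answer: Rational(-607059, 2926) ≈ -207.47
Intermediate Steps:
Y = 0 (Y = Mul(Add(1, -1), 2) = Mul(0, 2) = 0)
Function('W')(p) = Rational(3, 2) (Function('W')(p) = Add(Rational(3, 2), Mul(Rational(-1, 2), Mul(Mul(p, p), 0))) = Add(Rational(3, 2), Mul(Rational(-1, 2), Mul(Pow(p, 2), 0))) = Add(Rational(3, 2), Mul(Rational(-1, 2), 0)) = Add(Rational(3, 2), 0) = Rational(3, 2))
Add(Function('W')(Y), Add(Mul(-1420, Pow(1463, -1)), Function('m')(-26, 2))) = Add(Rational(3, 2), Add(Mul(-1420, Pow(1463, -1)), Mul(8, -26))) = Add(Rational(3, 2), Add(Mul(-1420, Rational(1, 1463)), -208)) = Add(Rational(3, 2), Add(Rational(-1420, 1463), -208)) = Add(Rational(3, 2), Rational(-305724, 1463)) = Rational(-607059, 2926)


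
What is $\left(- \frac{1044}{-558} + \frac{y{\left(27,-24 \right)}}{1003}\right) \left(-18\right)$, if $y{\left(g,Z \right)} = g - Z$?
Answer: $- \frac{63270}{1829} \approx -34.593$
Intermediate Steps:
$\left(- \frac{1044}{-558} + \frac{y{\left(27,-24 \right)}}{1003}\right) \left(-18\right) = \left(- \frac{1044}{-558} + \frac{27 - -24}{1003}\right) \left(-18\right) = \left(\left(-1044\right) \left(- \frac{1}{558}\right) + \left(27 + 24\right) \frac{1}{1003}\right) \left(-18\right) = \left(\frac{58}{31} + 51 \cdot \frac{1}{1003}\right) \left(-18\right) = \left(\frac{58}{31} + \frac{3}{59}\right) \left(-18\right) = \frac{3515}{1829} \left(-18\right) = - \frac{63270}{1829}$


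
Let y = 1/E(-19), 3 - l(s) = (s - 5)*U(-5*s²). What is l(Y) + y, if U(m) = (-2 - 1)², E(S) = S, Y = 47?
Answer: -7126/19 ≈ -375.05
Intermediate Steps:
U(m) = 9 (U(m) = (-3)² = 9)
l(s) = 48 - 9*s (l(s) = 3 - (s - 5)*9 = 3 - (-5 + s)*9 = 3 - (-45 + 9*s) = 3 + (45 - 9*s) = 48 - 9*s)
y = -1/19 (y = 1/(-19) = -1/19 ≈ -0.052632)
l(Y) + y = (48 - 9*47) - 1/19 = (48 - 423) - 1/19 = -375 - 1/19 = -7126/19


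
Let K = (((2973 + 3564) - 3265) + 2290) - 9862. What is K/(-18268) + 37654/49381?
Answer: 225050393/225523027 ≈ 0.99790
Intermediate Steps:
K = -4300 (K = ((6537 - 3265) + 2290) - 9862 = (3272 + 2290) - 9862 = 5562 - 9862 = -4300)
K/(-18268) + 37654/49381 = -4300/(-18268) + 37654/49381 = -4300*(-1/18268) + 37654*(1/49381) = 1075/4567 + 37654/49381 = 225050393/225523027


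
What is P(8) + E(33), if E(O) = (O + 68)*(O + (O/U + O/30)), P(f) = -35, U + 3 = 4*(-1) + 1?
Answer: 14268/5 ≈ 2853.6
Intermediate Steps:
U = -6 (U = -3 + (4*(-1) + 1) = -3 + (-4 + 1) = -3 - 3 = -6)
E(O) = 13*O*(68 + O)/15 (E(O) = (O + 68)*(O + (O/(-6) + O/30)) = (68 + O)*(O + (O*(-⅙) + O*(1/30))) = (68 + O)*(O + (-O/6 + O/30)) = (68 + O)*(O - 2*O/15) = (68 + O)*(13*O/15) = 13*O*(68 + O)/15)
P(8) + E(33) = -35 + (13/15)*33*(68 + 33) = -35 + (13/15)*33*101 = -35 + 14443/5 = 14268/5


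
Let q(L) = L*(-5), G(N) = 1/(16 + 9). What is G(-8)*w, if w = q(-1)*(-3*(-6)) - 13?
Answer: 77/25 ≈ 3.0800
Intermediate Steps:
G(N) = 1/25
q(L) = -5*L
w = 77 (w = (-5*(-1))*(-3*(-6)) - 13 = 5*18 - 13 = 90 - 13 = 77)
G(-8)*w = (1/25)*77 = 77/25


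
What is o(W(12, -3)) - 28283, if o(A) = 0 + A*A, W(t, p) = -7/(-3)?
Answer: -254498/9 ≈ -28278.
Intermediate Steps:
W(t, p) = 7/3 (W(t, p) = -7*(-⅓) = 7/3)
o(A) = A² (o(A) = 0 + A² = A²)
o(W(12, -3)) - 28283 = (7/3)² - 28283 = 49/9 - 28283 = -254498/9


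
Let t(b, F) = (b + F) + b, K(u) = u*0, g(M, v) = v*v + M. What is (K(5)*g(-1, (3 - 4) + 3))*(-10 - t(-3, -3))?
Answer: 0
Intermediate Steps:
g(M, v) = M + v**2 (g(M, v) = v**2 + M = M + v**2)
K(u) = 0
t(b, F) = F + 2*b (t(b, F) = (F + b) + b = F + 2*b)
(K(5)*g(-1, (3 - 4) + 3))*(-10 - t(-3, -3)) = (0*(-1 + ((3 - 4) + 3)**2))*(-10 - (-3 + 2*(-3))) = (0*(-1 + (-1 + 3)**2))*(-10 - (-3 - 6)) = (0*(-1 + 2**2))*(-10 - 1*(-9)) = (0*(-1 + 4))*(-10 + 9) = (0*3)*(-1) = 0*(-1) = 0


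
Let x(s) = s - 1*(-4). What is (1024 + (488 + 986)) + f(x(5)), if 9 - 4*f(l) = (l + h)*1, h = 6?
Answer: 4993/2 ≈ 2496.5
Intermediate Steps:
x(s) = 4 + s (x(s) = s + 4 = 4 + s)
f(l) = 3/4 - l/4 (f(l) = 9/4 - (l + 6)/4 = 9/4 - (6 + l)/4 = 9/4 + (-3/2 - l/4) = 3/4 - l/4)
(1024 + (488 + 986)) + f(x(5)) = (1024 + (488 + 986)) + (3/4 - (4 + 5)/4) = (1024 + 1474) + (3/4 - 1/4*9) = 2498 + (3/4 - 9/4) = 2498 - 3/2 = 4993/2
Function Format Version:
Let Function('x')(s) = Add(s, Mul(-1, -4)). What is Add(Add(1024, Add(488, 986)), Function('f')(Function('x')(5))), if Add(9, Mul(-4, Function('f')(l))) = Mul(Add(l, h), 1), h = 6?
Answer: Rational(4993, 2) ≈ 2496.5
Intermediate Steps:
Function('x')(s) = Add(4, s) (Function('x')(s) = Add(s, 4) = Add(4, s))
Function('f')(l) = Add(Rational(3, 4), Mul(Rational(-1, 4), l)) (Function('f')(l) = Add(Rational(9, 4), Mul(Rational(-1, 4), Mul(Add(l, 6), 1))) = Add(Rational(9, 4), Mul(Rational(-1, 4), Mul(Add(6, l), 1))) = Add(Rational(9, 4), Mul(Rational(-1, 4), Add(6, l))) = Add(Rational(9, 4), Add(Rational(-3, 2), Mul(Rational(-1, 4), l))) = Add(Rational(3, 4), Mul(Rational(-1, 4), l)))
Add(Add(1024, Add(488, 986)), Function('f')(Function('x')(5))) = Add(Add(1024, Add(488, 986)), Add(Rational(3, 4), Mul(Rational(-1, 4), Add(4, 5)))) = Add(Add(1024, 1474), Add(Rational(3, 4), Mul(Rational(-1, 4), 9))) = Add(2498, Add(Rational(3, 4), Rational(-9, 4))) = Add(2498, Rational(-3, 2)) = Rational(4993, 2)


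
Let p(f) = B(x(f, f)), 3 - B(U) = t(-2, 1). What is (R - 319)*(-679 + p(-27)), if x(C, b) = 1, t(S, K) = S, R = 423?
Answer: -70096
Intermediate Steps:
B(U) = 5 (B(U) = 3 - 1*(-2) = 3 + 2 = 5)
p(f) = 5
(R - 319)*(-679 + p(-27)) = (423 - 319)*(-679 + 5) = 104*(-674) = -70096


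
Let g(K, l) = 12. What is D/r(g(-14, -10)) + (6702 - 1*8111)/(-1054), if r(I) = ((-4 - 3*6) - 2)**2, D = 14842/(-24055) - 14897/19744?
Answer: 3772242161549/2826854307840 ≈ 1.3344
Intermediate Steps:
D = -651387783/474941920 (D = 14842*(-1/24055) - 14897*1/19744 = -14842/24055 - 14897/19744 = -651387783/474941920 ≈ -1.3715)
r(I) = 576 (r(I) = ((-4 - 18) - 2)**2 = (-22 - 2)**2 = (-24)**2 = 576)
D/r(g(-14, -10)) + (6702 - 1*8111)/(-1054) = -651387783/474941920/576 + (6702 - 1*8111)/(-1054) = -651387783/474941920*1/576 + (6702 - 8111)*(-1/1054) = -217129261/91188848640 - 1409*(-1/1054) = -217129261/91188848640 + 1409/1054 = 3772242161549/2826854307840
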